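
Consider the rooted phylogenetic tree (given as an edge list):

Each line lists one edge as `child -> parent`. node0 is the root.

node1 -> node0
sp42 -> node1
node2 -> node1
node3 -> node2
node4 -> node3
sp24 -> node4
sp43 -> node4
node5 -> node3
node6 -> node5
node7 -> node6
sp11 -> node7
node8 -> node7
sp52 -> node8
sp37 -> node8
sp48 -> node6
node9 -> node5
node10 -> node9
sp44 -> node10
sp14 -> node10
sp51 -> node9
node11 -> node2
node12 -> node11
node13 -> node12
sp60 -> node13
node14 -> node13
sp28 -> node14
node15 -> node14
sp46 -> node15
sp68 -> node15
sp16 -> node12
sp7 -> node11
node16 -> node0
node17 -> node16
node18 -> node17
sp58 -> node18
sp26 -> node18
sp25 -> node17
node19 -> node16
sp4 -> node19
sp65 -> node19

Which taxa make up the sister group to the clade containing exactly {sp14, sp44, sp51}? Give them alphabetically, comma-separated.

sp11, sp37, sp48, sp52

The clade containing exactly {sp14, sp44, sp51} attaches to the tree at the node subtending (((sp11,(sp52,sp37)),sp48),((sp44,sp14),sp51)).
The other lineage descending from that same node — the sister group — is ((sp11,(sp52,sp37)),sp48); its 4 tips in alphabetical order are the answer.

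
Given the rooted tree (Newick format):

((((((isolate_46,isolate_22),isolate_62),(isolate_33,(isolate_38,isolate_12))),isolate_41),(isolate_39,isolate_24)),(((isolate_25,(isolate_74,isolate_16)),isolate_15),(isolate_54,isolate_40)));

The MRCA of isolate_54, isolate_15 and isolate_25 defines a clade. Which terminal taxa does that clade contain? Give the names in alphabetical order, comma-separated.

Tracing isolate_54: it sits inside (isolate_54,isolate_40).
Tracing isolate_15: it sits inside ((isolate_25,(isolate_74,isolate_16)),isolate_15).
Tracing isolate_25: it sits inside (isolate_25,(isolate_74,isolate_16)).
The smallest clade enclosing all 3 is (((isolate_25,(isolate_74,isolate_16)),isolate_15),(isolate_54,isolate_40)); the answer is its 6 terminal taxa in alphabetical order.

isolate_15, isolate_16, isolate_25, isolate_40, isolate_54, isolate_74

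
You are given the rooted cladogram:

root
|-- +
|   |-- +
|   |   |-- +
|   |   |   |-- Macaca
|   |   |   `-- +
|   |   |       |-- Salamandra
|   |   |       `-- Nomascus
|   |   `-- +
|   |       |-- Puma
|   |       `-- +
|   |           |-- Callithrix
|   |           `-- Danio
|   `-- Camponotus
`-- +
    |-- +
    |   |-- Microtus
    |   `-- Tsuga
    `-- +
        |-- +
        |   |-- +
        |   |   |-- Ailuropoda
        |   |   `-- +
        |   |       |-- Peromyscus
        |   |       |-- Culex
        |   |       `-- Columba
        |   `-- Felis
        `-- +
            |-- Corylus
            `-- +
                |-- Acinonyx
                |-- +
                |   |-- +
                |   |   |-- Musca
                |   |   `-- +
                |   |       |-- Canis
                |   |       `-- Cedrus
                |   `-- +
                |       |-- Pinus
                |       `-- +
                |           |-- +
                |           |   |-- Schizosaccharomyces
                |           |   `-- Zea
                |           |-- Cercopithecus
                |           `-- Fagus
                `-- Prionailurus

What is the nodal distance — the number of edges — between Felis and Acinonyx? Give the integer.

5

The MRCA of Felis and Acinonyx is the node subtending (((Ailuropoda,(Peromyscus,Culex,Columba)),Felis),(Corylus,(Acinonyx,((Musca,(Canis,Cedrus)),(Pinus,((Schizosaccharomyces,Zea),Cercopithecus,Fagus))),Prionailurus))).
From Felis up to that node: 2 branches. From Acinonyx up to the same node: 3 branches. Total: 2 + 3 = 5.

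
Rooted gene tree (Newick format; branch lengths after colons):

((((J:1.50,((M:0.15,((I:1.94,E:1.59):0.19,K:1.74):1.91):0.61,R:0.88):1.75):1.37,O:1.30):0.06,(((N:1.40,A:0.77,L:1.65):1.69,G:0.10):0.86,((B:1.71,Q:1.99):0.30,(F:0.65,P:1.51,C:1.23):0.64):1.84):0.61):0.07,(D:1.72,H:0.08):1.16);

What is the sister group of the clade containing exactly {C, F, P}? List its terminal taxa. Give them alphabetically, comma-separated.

The clade containing exactly {C, F, P} attaches to the tree at the node subtending ((B,Q),(F,P,C)).
The other lineage descending from that same node — the sister group — is (B,Q); its 2 tips in alphabetical order are the answer.

B, Q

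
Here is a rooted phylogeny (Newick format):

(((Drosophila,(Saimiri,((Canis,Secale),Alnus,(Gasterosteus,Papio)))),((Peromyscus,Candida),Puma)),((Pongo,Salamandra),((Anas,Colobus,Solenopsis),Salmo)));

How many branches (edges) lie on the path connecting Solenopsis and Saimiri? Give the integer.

8

The MRCA of Solenopsis and Saimiri is the root of the tree.
From Solenopsis up to that node: 4 branches. From Saimiri up to the same node: 4 branches. Total: 4 + 4 = 8.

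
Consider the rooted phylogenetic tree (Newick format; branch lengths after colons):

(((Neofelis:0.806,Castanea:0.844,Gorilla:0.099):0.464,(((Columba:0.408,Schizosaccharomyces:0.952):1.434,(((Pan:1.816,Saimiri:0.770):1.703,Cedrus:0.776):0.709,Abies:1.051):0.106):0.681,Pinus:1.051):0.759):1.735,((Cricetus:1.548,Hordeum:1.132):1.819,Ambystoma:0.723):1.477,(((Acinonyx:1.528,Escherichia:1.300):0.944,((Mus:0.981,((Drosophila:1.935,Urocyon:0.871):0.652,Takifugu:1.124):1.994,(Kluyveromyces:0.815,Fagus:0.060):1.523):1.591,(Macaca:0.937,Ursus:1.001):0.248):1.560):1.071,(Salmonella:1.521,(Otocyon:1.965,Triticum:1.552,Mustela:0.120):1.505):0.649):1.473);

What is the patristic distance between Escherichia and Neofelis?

7.793

The path runs Escherichia → … → MRCA → … → Neofelis; the MRCA is the root of the tree.
Branch lengths along that path: 1.300 + 0.944 + 1.071 + 1.473 + 1.735 + 0.464 + 0.806 = 7.793.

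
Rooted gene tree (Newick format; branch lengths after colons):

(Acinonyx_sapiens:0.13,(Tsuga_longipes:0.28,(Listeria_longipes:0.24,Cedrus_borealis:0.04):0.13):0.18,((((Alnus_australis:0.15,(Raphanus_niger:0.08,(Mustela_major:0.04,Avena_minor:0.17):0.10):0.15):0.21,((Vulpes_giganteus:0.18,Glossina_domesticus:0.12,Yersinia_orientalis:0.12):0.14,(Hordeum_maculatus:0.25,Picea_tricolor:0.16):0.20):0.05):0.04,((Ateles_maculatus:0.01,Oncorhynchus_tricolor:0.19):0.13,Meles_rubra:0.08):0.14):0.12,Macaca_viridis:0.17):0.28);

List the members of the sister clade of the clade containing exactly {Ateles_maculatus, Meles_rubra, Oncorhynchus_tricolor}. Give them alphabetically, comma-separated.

Alnus_australis, Avena_minor, Glossina_domesticus, Hordeum_maculatus, Mustela_major, Picea_tricolor, Raphanus_niger, Vulpes_giganteus, Yersinia_orientalis

The clade containing exactly {Ateles_maculatus, Meles_rubra, Oncorhynchus_tricolor} attaches to the tree at the node subtending (((Alnus_australis,(Raphanus_niger,(Mustela_major,Avena_minor))),((Vulpes_giganteus,Glossina_domesticus,Yersinia_orientalis),(Hordeum_maculatus,Picea_tricolor))),((Ateles_maculatus,Oncorhynchus_tricolor),Meles_rubra)).
The other lineage descending from that same node — the sister group — is ((Alnus_australis,(Raphanus_niger,(Mustela_major,Avena_minor))),((Vulpes_giganteus,Glossina_domesticus,Yersinia_orientalis),(Hordeum_maculatus,Picea_tricolor))); its 9 tips in alphabetical order are the answer.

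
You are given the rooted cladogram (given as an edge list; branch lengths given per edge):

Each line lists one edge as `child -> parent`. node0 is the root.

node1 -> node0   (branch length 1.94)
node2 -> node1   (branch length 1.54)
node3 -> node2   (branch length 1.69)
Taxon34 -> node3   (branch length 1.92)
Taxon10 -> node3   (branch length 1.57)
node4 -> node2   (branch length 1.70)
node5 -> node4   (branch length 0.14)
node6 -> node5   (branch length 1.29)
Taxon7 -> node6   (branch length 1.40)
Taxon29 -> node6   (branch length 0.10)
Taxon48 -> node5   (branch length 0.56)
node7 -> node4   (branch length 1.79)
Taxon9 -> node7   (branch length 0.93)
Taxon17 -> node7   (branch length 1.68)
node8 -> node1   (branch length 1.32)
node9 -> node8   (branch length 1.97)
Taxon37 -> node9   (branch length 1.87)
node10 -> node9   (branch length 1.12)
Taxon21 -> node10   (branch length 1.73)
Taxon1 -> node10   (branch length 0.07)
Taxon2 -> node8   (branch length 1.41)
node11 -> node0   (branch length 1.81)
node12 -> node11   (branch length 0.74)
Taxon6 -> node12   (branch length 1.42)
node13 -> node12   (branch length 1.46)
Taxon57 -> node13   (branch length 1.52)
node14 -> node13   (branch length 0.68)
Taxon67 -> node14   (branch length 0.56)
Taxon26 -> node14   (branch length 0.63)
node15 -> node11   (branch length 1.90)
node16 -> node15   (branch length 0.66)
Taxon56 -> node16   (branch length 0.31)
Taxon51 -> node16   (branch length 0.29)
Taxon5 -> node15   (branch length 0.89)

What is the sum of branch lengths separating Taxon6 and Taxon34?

11.06

The path runs Taxon6 → … → MRCA → … → Taxon34; the MRCA is the root of the tree.
Branch lengths along that path: 1.42 + 0.74 + 1.81 + 1.94 + 1.54 + 1.69 + 1.92 = 11.06.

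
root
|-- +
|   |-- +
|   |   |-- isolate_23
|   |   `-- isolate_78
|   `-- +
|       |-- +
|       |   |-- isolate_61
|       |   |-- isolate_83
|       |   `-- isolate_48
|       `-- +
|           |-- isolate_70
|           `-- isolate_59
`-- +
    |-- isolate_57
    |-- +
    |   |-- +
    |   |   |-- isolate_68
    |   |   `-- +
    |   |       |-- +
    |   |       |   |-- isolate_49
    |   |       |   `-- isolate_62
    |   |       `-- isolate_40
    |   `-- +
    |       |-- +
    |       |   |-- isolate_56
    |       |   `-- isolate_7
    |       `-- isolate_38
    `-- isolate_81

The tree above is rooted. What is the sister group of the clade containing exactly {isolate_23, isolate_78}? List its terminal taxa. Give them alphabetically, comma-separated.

The clade containing exactly {isolate_23, isolate_78} attaches to the tree at the node subtending ((isolate_23,isolate_78),((isolate_61,isolate_83,isolate_48),(isolate_70,isolate_59))).
The other lineage descending from that same node — the sister group — is ((isolate_61,isolate_83,isolate_48),(isolate_70,isolate_59)); its 5 tips in alphabetical order are the answer.

isolate_48, isolate_59, isolate_61, isolate_70, isolate_83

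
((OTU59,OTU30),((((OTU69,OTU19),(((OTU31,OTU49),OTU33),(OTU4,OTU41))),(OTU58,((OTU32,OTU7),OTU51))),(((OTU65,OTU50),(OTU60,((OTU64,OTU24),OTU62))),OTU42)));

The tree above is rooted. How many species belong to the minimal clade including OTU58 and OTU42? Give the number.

18

The MRCA of OTU58 and OTU42 is the node subtending ((((OTU69,OTU19),(((OTU31,OTU49),OTU33),(OTU4,OTU41))),(OTU58,((OTU32,OTU7),OTU51))),(((OTU65,OTU50),(OTU60,((OTU64,OTU24),OTU62))),OTU42)).
That clade contains 18 terminal taxa: OTU19, OTU24, OTU31, OTU32, OTU33, OTU4, OTU41, OTU42, OTU49, OTU50, OTU51, OTU58, OTU60, OTU62, OTU64, OTU65, OTU69, OTU7.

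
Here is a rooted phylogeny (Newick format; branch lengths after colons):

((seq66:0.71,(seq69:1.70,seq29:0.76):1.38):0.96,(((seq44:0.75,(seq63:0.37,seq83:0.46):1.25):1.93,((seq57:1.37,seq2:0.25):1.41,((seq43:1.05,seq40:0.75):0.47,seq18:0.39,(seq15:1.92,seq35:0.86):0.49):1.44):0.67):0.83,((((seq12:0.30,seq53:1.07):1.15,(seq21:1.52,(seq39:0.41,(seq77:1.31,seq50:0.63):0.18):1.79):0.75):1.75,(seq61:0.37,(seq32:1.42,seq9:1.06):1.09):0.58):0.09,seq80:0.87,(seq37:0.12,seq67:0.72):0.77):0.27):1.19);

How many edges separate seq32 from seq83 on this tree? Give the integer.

The MRCA of seq32 and seq83 is the node subtending (((seq44,(seq63,seq83)),((seq57,seq2),((seq43,seq40),seq18,(seq15,seq35)))),((((seq12,seq53),(seq21,(seq39,(seq77,seq50)))),(seq61,(seq32,seq9))),seq80,(seq37,seq67))).
From seq32 up to that node: 5 branches. From seq83 up to the same node: 4 branches. Total: 5 + 4 = 9.

9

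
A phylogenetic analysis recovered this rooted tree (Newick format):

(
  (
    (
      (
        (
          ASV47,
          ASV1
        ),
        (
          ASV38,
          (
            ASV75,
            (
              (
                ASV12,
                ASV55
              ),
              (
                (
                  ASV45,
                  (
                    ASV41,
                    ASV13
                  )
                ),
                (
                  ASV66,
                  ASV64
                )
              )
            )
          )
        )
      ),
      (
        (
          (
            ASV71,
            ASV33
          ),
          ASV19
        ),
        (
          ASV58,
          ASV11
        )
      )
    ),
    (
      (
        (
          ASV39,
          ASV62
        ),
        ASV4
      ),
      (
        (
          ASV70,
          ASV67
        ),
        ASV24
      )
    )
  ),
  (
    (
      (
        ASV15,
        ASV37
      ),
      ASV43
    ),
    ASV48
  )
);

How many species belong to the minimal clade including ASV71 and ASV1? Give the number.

16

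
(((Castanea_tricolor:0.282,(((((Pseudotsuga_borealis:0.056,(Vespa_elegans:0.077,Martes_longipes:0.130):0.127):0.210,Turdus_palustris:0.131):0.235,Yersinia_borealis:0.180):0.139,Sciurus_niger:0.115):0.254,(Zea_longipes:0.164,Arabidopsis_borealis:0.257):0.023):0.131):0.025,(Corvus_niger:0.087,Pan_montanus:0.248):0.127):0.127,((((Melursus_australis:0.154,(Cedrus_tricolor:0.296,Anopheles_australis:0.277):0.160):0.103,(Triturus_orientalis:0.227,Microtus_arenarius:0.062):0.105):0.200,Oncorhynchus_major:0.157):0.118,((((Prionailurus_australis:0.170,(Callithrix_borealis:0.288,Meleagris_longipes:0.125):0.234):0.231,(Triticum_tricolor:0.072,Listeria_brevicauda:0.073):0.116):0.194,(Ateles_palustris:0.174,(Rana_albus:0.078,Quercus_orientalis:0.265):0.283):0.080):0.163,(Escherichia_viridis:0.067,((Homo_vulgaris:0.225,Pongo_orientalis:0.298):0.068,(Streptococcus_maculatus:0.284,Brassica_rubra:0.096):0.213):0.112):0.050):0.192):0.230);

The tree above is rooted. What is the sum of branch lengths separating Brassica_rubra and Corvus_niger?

The path runs Brassica_rubra → … → MRCA → … → Corvus_niger; the MRCA is the root of the tree.
Branch lengths along that path: 0.096 + 0.213 + 0.112 + 0.050 + 0.192 + 0.230 + 0.127 + 0.127 + 0.087 = 1.234.

1.234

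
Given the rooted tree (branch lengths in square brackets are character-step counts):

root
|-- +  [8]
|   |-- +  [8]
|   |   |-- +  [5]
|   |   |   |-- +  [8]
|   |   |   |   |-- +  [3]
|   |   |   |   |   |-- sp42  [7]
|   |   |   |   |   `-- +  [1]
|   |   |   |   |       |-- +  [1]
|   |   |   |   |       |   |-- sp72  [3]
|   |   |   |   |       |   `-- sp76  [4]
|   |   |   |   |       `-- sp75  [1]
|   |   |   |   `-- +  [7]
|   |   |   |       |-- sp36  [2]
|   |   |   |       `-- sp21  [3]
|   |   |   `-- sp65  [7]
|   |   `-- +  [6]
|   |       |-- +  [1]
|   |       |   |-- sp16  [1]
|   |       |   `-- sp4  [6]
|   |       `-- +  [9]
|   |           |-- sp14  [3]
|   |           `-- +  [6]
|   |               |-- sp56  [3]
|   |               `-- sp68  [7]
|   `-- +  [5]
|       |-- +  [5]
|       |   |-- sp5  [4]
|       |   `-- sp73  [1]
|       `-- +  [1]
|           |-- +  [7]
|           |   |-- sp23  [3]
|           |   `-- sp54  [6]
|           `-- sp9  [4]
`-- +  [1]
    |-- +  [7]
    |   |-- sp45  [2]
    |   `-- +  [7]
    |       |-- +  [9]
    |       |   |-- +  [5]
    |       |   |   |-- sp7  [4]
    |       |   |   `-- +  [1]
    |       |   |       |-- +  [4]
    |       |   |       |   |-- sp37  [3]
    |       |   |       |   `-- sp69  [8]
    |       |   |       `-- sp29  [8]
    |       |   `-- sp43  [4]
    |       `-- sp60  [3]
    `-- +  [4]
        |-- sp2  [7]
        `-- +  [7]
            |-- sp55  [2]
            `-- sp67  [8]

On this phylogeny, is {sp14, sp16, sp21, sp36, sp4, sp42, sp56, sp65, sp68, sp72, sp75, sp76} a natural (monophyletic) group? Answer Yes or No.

Yes

The most recent common ancestor of these taxa subtends ((((sp42,((sp72,sp76),sp75)),(sp36,sp21)),sp65),((sp16,sp4),(sp14,(sp56,sp68)))).
That clade has exactly 12 tips — every listed taxon and nothing else — so the group is monophyletic.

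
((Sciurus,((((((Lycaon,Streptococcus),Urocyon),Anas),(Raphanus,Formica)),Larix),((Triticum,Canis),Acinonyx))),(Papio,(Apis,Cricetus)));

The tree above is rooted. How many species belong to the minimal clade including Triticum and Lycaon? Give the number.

10

The MRCA of Triticum and Lycaon is the node subtending ((((((Lycaon,Streptococcus),Urocyon),Anas),(Raphanus,Formica)),Larix),((Triticum,Canis),Acinonyx)).
That clade contains 10 terminal taxa: Acinonyx, Anas, Canis, Formica, Larix, Lycaon, Raphanus, Streptococcus, Triticum, Urocyon.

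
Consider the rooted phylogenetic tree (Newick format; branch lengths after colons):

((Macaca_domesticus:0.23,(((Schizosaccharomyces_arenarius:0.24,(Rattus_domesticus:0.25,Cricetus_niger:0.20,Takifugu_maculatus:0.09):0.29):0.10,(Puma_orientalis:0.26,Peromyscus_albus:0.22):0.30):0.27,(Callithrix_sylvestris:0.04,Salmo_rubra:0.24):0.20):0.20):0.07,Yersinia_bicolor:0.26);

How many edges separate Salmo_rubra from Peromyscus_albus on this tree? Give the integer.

The MRCA of Salmo_rubra and Peromyscus_albus is the node subtending (((Schizosaccharomyces_arenarius,(Rattus_domesticus,Cricetus_niger,Takifugu_maculatus)),(Puma_orientalis,Peromyscus_albus)),(Callithrix_sylvestris,Salmo_rubra)).
From Salmo_rubra up to that node: 2 branches. From Peromyscus_albus up to the same node: 3 branches. Total: 2 + 3 = 5.

5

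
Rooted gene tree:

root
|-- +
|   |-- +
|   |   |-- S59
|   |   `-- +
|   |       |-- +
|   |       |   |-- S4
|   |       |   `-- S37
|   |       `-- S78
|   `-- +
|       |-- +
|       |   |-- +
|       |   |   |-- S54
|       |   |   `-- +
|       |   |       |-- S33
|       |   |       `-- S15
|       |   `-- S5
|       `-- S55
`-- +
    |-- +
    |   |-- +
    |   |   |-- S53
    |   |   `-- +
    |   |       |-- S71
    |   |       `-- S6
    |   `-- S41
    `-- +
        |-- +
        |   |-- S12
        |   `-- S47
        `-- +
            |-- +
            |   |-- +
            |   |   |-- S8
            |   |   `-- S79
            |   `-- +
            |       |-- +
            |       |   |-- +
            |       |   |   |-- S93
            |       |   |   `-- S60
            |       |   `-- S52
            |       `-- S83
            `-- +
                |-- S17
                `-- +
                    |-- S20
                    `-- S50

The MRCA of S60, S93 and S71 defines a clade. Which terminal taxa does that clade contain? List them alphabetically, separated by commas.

Tracing S60: it sits inside (S93,S60).
Tracing S93: it sits inside (S93,S60).
Tracing S71: it sits inside (S71,S6).
The smallest clade enclosing all 3 is (((S53,(S71,S6)),S41),((S12,S47),(((S8,S79),(((S93,S60),S52),S83)),(S17,(S20,S50))))); the answer is its 15 terminal taxa in alphabetical order.

S12, S17, S20, S41, S47, S50, S52, S53, S6, S60, S71, S79, S8, S83, S93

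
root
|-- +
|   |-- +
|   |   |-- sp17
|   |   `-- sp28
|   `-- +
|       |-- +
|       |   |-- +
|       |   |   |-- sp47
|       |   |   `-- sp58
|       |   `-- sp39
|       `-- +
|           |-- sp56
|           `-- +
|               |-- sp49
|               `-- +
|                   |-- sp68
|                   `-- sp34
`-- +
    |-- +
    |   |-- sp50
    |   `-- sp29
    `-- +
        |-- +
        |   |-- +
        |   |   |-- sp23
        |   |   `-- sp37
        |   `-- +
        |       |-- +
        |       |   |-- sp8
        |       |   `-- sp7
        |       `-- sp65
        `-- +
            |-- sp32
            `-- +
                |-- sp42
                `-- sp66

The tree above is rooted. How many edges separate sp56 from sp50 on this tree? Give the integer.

The MRCA of sp56 and sp50 is the root of the tree.
From sp56 up to that node: 4 branches. From sp50 up to the same node: 3 branches. Total: 4 + 3 = 7.

7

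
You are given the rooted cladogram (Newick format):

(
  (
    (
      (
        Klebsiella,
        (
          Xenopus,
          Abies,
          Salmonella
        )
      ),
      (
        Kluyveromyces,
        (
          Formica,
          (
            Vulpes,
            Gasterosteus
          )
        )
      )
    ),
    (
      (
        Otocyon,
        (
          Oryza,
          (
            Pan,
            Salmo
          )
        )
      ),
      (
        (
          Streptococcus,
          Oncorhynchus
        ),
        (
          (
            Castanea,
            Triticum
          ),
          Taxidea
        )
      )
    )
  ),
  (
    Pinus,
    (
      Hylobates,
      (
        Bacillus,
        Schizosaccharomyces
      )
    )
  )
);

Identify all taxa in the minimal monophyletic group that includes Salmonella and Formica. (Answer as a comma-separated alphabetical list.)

Abies, Formica, Gasterosteus, Klebsiella, Kluyveromyces, Salmonella, Vulpes, Xenopus

Tracing Salmonella: it sits inside (Xenopus,Abies,Salmonella).
Tracing Formica: it sits inside (Formica,(Vulpes,Gasterosteus)).
The smallest clade enclosing both is ((Klebsiella,(Xenopus,Abies,Salmonella)),(Kluyveromyces,(Formica,(Vulpes,Gasterosteus)))); the answer is its 8 terminal taxa in alphabetical order.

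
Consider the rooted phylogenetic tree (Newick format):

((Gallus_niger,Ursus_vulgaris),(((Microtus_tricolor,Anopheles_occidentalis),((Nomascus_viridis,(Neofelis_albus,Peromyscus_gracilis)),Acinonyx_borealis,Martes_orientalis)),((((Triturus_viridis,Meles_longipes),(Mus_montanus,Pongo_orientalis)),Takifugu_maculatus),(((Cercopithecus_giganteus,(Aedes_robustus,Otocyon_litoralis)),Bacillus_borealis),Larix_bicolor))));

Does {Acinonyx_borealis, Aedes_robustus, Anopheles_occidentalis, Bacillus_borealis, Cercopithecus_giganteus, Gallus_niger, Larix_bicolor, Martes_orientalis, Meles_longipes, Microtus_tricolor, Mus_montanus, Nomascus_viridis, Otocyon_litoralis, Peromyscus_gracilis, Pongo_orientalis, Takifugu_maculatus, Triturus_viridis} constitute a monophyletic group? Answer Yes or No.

No

The MRCA of the listed taxa is the root, so the smallest clade containing them is the whole tree.
That clade also contains Neofelis_albus, Ursus_vulgaris, which are not in the proposed group, so the group is not monophyletic.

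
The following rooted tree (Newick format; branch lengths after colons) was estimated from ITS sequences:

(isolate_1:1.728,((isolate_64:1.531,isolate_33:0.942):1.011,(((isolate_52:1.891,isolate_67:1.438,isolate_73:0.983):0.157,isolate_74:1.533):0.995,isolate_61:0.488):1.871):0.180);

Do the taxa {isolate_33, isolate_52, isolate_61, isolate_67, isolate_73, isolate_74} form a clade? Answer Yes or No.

No

The MRCA of the listed taxa subtends ((isolate_64,isolate_33),(((isolate_52,isolate_67,isolate_73),isolate_74),isolate_61)).
That clade also contains isolate_64, which is not in the proposed group, so the group is not monophyletic.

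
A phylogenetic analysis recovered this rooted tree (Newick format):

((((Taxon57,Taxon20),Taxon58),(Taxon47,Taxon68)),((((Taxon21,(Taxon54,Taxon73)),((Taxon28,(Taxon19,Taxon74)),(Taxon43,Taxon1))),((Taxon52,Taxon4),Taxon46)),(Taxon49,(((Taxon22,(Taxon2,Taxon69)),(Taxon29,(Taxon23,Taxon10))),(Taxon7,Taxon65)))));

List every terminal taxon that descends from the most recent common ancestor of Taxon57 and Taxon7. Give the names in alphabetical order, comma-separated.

Taxon1, Taxon10, Taxon19, Taxon2, Taxon20, Taxon21, Taxon22, Taxon23, Taxon28, Taxon29, Taxon4, Taxon43, Taxon46, Taxon47, Taxon49, Taxon52, Taxon54, Taxon57, Taxon58, Taxon65, Taxon68, Taxon69, Taxon7, Taxon73, Taxon74

Tracing Taxon57: it sits inside (Taxon57,Taxon20).
Tracing Taxon7: it sits inside (Taxon7,Taxon65).
The smallest clade enclosing both is the whole tree (their MRCA is the root), so the answer is all 25 tips in alphabetical order.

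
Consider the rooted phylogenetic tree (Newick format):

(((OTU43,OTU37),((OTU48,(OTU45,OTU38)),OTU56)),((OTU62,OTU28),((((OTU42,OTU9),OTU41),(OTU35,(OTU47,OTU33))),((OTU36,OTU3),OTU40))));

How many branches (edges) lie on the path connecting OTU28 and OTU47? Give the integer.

7

The MRCA of OTU28 and OTU47 is the node subtending ((OTU62,OTU28),((((OTU42,OTU9),OTU41),(OTU35,(OTU47,OTU33))),((OTU36,OTU3),OTU40))).
From OTU28 up to that node: 2 branches. From OTU47 up to the same node: 5 branches. Total: 2 + 5 = 7.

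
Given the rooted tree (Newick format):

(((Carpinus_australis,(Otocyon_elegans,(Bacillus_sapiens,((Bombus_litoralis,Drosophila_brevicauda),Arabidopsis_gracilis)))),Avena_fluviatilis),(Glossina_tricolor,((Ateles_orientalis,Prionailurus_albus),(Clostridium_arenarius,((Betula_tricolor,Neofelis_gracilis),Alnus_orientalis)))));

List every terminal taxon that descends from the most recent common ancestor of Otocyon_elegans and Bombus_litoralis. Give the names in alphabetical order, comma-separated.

Arabidopsis_gracilis, Bacillus_sapiens, Bombus_litoralis, Drosophila_brevicauda, Otocyon_elegans

Tracing Otocyon_elegans: it sits inside (Otocyon_elegans,(Bacillus_sapiens,((Bombus_litoralis,Drosophila_brevicauda),Arabidopsis_gracilis))).
Tracing Bombus_litoralis: it sits inside (Bombus_litoralis,Drosophila_brevicauda).
The smallest clade enclosing both is (Otocyon_elegans,(Bacillus_sapiens,((Bombus_litoralis,Drosophila_brevicauda),Arabidopsis_gracilis))); the answer is its 5 terminal taxa in alphabetical order.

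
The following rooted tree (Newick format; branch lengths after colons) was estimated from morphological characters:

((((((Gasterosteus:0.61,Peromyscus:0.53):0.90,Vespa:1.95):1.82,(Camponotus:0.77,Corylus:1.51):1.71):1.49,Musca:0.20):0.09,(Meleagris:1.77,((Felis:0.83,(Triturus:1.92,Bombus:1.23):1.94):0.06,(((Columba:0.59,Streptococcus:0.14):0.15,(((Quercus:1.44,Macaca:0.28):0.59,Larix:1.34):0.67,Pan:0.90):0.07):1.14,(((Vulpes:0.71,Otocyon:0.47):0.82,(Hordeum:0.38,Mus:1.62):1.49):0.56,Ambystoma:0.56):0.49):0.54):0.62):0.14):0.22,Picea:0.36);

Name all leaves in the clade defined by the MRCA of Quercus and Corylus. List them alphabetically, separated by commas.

Ambystoma, Bombus, Camponotus, Columba, Corylus, Felis, Gasterosteus, Hordeum, Larix, Macaca, Meleagris, Mus, Musca, Otocyon, Pan, Peromyscus, Quercus, Streptococcus, Triturus, Vespa, Vulpes

Tracing Quercus: it sits inside (Quercus,Macaca).
Tracing Corylus: it sits inside (Camponotus,Corylus).
The smallest clade enclosing both is (((((Gasterosteus,Peromyscus),Vespa),(Camponotus,Corylus)),Musca),(Meleagris,((Felis,(Triturus,Bombus)),(((Columba,Streptococcus),(((Quercus,Macaca),Larix),Pan)),(((Vulpes,Otocyon),(Hordeum,Mus)),Ambystoma))))); the answer is its 21 terminal taxa in alphabetical order.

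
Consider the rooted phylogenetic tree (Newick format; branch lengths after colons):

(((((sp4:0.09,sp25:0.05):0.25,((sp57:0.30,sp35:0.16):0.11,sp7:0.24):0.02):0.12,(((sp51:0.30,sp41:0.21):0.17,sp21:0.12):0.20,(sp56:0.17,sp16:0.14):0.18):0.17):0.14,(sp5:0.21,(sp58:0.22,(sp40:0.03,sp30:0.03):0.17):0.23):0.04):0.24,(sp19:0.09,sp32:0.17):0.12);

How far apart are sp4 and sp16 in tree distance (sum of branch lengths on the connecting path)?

The path runs sp4 → … → MRCA → … → sp16; the MRCA is the node subtending (((sp4,sp25),((sp57,sp35),sp7)),(((sp51,sp41),sp21),(sp56,sp16))).
Branch lengths along that path: 0.09 + 0.25 + 0.12 + 0.17 + 0.18 + 0.14 = 0.95.

0.95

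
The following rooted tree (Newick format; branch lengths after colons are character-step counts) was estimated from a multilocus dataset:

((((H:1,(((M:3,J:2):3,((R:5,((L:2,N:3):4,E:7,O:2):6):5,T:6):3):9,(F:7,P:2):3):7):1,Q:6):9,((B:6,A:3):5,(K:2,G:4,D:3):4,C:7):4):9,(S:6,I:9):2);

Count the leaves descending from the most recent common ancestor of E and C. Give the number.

18

The MRCA of E and C is the node subtending (((H,(((M,J),((R,((L,N),E,O)),T)),(F,P))),Q),((B,A),(K,G,D),C)).
That clade contains 18 terminal taxa: A, B, C, D, E, F, G, H, J, K, L, M, N, O, P, Q, R, T.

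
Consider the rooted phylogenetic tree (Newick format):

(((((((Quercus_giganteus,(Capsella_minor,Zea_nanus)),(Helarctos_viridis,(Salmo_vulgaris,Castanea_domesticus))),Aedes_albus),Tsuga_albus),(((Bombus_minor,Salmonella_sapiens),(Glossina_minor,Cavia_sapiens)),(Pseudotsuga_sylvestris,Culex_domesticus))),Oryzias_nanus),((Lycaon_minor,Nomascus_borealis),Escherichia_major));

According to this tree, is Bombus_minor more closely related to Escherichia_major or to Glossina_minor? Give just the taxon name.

The MRCA of Bombus_minor and Glossina_minor subtends ((Bombus_minor,Salmonella_sapiens),(Glossina_minor,Cavia_sapiens)) (4 taxa).
The MRCA of Bombus_minor and Escherichia_major is the root, subtending the entire tree (18 taxa).
The first is nested inside the second, so Bombus_minor shares a more recent common ancestor with Glossina_minor.

Glossina_minor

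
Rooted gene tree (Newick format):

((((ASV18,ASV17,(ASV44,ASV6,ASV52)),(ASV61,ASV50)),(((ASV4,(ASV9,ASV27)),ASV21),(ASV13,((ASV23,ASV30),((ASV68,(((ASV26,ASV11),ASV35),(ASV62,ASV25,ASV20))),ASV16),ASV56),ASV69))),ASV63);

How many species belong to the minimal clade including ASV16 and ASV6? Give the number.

The MRCA of ASV16 and ASV6 is the node subtending (((ASV18,ASV17,(ASV44,ASV6,ASV52)),(ASV61,ASV50)),(((ASV4,(ASV9,ASV27)),ASV21),(ASV13,((ASV23,ASV30),((ASV68,(((ASV26,ASV11),ASV35),(ASV62,ASV25,ASV20))),ASV16),ASV56),ASV69))).
That clade contains 24 terminal taxa: ASV11, ASV13, ASV16, ASV17, ASV18, ASV20, ASV21, ASV23, ASV25, ASV26, ASV27, ASV30, ASV35, ASV4, ASV44, ASV50, ASV52, ASV56, ASV6, ASV61, ASV62, ASV68, ASV69, ASV9.

24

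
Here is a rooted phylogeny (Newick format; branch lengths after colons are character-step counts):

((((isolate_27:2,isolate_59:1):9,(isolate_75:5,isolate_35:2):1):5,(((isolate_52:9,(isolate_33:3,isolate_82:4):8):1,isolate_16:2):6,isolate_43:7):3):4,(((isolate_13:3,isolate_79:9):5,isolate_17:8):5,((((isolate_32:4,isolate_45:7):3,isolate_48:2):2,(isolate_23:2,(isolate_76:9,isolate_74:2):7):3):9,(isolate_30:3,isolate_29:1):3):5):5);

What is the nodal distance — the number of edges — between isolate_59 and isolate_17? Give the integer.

The MRCA of isolate_59 and isolate_17 is the root of the tree.
From isolate_59 up to that node: 4 branches. From isolate_17 up to the same node: 3 branches. Total: 4 + 3 = 7.

7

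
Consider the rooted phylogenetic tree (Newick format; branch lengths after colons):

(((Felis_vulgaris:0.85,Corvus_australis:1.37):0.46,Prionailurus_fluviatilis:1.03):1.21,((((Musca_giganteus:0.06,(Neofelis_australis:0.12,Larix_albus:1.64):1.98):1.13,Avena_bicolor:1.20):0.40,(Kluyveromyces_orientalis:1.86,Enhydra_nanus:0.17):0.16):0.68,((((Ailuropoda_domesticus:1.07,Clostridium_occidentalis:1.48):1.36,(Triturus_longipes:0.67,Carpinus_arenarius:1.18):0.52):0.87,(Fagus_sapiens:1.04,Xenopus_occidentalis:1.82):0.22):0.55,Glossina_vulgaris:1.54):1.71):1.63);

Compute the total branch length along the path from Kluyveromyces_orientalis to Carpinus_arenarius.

The path runs Kluyveromyces_orientalis → … → MRCA → … → Carpinus_arenarius; the MRCA is the node subtending ((((Musca_giganteus,(Neofelis_australis,Larix_albus)),Avena_bicolor),(Kluyveromyces_orientalis,Enhydra_nanus)),((((Ailuropoda_domesticus,Clostridium_occidentalis),(Triturus_longipes,Carpinus_arenarius)),(Fagus_sapiens,Xenopus_occidentalis)),Glossina_vulgaris)).
Branch lengths along that path: 1.86 + 0.16 + 0.68 + 1.71 + 0.55 + 0.87 + 0.52 + 1.18 = 7.53.

7.53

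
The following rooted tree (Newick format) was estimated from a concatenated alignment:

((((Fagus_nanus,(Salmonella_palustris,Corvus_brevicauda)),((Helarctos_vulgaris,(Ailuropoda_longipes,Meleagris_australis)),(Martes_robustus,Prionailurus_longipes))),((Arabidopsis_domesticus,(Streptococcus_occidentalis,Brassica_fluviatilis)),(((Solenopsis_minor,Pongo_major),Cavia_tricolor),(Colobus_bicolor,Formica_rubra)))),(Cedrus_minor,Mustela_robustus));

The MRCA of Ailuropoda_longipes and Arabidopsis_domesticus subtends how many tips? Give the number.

16

The MRCA of Ailuropoda_longipes and Arabidopsis_domesticus is the node subtending (((Fagus_nanus,(Salmonella_palustris,Corvus_brevicauda)),((Helarctos_vulgaris,(Ailuropoda_longipes,Meleagris_australis)),(Martes_robustus,Prionailurus_longipes))),((Arabidopsis_domesticus,(Streptococcus_occidentalis,Brassica_fluviatilis)),(((Solenopsis_minor,Pongo_major),Cavia_tricolor),(Colobus_bicolor,Formica_rubra)))).
That clade contains 16 terminal taxa: Ailuropoda_longipes, Arabidopsis_domesticus, Brassica_fluviatilis, Cavia_tricolor, Colobus_bicolor, Corvus_brevicauda, Fagus_nanus, Formica_rubra, Helarctos_vulgaris, Martes_robustus, Meleagris_australis, Pongo_major, Prionailurus_longipes, Salmonella_palustris, Solenopsis_minor, Streptococcus_occidentalis.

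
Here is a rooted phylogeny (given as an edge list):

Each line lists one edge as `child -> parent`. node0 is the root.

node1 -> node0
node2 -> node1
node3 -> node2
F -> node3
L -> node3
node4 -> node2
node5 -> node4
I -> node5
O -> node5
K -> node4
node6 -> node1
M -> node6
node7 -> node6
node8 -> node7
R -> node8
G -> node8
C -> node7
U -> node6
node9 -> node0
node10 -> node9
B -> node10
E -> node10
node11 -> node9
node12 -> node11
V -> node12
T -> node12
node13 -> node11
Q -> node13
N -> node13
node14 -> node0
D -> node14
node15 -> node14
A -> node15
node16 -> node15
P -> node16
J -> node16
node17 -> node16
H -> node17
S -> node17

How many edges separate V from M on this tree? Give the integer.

7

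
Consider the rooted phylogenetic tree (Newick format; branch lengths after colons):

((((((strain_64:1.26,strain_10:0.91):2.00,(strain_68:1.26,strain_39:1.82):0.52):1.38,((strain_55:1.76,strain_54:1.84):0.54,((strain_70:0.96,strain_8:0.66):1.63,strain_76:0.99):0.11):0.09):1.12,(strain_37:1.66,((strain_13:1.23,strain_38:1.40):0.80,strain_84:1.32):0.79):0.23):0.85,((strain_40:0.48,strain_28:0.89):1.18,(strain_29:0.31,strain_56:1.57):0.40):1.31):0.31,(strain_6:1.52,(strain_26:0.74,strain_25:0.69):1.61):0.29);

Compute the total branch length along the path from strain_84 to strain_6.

5.31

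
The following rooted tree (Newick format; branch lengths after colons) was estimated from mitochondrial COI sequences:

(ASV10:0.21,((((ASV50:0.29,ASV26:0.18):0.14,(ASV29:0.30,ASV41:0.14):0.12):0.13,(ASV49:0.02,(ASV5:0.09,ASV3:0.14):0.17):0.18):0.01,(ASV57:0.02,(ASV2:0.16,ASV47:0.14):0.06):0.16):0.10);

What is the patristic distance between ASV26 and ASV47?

The path runs ASV26 → … → MRCA → … → ASV47; the MRCA is the node subtending ((((ASV50,ASV26),(ASV29,ASV41)),(ASV49,(ASV5,ASV3))),(ASV57,(ASV2,ASV47))).
Branch lengths along that path: 0.18 + 0.14 + 0.13 + 0.01 + 0.16 + 0.06 + 0.14 = 0.82.

0.82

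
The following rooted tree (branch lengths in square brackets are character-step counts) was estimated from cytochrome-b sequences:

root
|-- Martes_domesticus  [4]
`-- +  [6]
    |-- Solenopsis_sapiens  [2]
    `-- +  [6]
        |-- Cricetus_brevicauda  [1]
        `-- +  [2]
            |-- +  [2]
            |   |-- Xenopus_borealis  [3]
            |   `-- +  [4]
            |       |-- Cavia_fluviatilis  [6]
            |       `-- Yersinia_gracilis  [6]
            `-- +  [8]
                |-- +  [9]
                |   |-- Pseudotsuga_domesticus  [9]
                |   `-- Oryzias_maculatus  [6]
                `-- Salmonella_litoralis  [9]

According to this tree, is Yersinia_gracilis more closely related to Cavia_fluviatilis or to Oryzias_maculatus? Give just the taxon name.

The MRCA of Yersinia_gracilis and Cavia_fluviatilis subtends (Cavia_fluviatilis,Yersinia_gracilis) (2 taxa).
The MRCA of Yersinia_gracilis and Oryzias_maculatus subtends ((Xenopus_borealis,(Cavia_fluviatilis,Yersinia_gracilis)),((Pseudotsuga_domesticus,Oryzias_maculatus),Salmonella_litoralis)) (6 taxa).
The first is nested inside the second, so Yersinia_gracilis shares a more recent common ancestor with Cavia_fluviatilis.

Cavia_fluviatilis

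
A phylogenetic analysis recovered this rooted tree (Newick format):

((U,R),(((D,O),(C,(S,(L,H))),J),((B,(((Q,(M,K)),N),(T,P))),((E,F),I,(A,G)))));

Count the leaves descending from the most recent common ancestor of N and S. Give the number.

The MRCA of N and S is the node subtending (((D,O),(C,(S,(L,H))),J),((B,(((Q,(M,K)),N),(T,P))),((E,F),I,(A,G)))).
That clade contains 19 terminal taxa: A, B, C, D, E, F, G, H, I, J, K, L, M, N, O, P, Q, S, T.

19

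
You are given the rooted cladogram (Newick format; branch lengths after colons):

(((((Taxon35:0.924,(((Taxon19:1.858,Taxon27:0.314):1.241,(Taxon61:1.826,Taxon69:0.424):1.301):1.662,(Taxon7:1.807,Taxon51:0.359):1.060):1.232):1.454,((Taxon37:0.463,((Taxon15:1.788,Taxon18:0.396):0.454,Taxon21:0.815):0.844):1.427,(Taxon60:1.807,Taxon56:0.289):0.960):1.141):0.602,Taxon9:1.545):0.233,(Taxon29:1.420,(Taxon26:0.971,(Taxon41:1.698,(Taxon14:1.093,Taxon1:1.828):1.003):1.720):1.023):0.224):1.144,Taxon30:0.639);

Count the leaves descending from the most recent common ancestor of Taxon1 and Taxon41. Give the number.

3

The MRCA of Taxon1 and Taxon41 is the node subtending (Taxon41,(Taxon14,Taxon1)).
That clade contains 3 terminal taxa: Taxon1, Taxon14, Taxon41.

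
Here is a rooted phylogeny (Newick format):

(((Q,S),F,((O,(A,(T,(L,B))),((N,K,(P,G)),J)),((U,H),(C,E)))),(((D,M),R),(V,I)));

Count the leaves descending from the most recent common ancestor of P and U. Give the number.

14

The MRCA of P and U is the node subtending ((O,(A,(T,(L,B))),((N,K,(P,G)),J)),((U,H),(C,E))).
That clade contains 14 terminal taxa: A, B, C, E, G, H, J, K, L, N, O, P, T, U.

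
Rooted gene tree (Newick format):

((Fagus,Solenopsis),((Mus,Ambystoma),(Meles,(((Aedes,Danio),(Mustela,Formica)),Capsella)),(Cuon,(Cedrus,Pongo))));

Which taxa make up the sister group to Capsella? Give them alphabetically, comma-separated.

Aedes, Danio, Formica, Mustela

Capsella attaches to the tree at the node subtending (((Aedes,Danio),(Mustela,Formica)),Capsella).
The other lineage descending from that same node — the sister group — is ((Aedes,Danio),(Mustela,Formica)); its 4 tips in alphabetical order are the answer.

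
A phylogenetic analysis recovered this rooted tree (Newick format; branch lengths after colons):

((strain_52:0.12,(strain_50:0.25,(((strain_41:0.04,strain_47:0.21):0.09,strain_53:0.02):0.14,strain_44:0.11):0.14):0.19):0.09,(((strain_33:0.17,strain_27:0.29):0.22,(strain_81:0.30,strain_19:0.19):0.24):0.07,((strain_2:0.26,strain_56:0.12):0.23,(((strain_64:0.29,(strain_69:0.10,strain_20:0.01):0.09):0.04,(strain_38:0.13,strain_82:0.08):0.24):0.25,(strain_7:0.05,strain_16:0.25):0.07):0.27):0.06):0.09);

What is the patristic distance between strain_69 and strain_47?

1.76

The path runs strain_69 → … → MRCA → … → strain_47; the MRCA is the root of the tree.
Branch lengths along that path: 0.10 + 0.09 + 0.04 + 0.25 + 0.27 + 0.06 + 0.09 + 0.09 + 0.19 + 0.14 + 0.14 + 0.09 + 0.21 = 1.76.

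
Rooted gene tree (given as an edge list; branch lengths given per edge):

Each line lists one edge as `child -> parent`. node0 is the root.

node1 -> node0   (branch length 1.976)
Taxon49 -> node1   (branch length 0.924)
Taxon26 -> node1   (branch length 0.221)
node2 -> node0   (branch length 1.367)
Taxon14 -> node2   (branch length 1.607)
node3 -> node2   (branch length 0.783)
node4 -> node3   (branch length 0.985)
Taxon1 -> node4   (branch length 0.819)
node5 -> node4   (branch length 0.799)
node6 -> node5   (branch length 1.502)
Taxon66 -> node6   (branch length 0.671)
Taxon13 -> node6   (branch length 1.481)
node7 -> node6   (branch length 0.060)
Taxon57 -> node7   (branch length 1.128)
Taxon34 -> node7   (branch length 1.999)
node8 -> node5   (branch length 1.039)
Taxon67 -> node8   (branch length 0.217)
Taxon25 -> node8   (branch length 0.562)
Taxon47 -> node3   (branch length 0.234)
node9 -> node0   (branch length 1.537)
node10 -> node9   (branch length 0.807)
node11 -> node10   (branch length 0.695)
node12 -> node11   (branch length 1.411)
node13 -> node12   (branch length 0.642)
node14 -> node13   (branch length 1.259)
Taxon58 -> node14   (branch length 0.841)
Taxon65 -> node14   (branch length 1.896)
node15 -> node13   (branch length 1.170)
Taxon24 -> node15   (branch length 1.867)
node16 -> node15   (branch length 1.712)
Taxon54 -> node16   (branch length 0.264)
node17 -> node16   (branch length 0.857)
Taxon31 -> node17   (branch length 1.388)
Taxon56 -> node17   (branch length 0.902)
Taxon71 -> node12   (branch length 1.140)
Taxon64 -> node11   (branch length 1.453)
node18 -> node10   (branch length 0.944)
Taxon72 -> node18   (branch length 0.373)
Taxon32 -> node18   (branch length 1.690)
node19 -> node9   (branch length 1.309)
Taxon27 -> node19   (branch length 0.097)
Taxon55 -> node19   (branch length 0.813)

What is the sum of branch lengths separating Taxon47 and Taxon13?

5.001

The path runs Taxon47 → … → MRCA → … → Taxon13; the MRCA is the node subtending ((Taxon1,((Taxon66,Taxon13,(Taxon57,Taxon34)),(Taxon67,Taxon25))),Taxon47).
Branch lengths along that path: 0.234 + 0.985 + 0.799 + 1.502 + 1.481 = 5.001.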